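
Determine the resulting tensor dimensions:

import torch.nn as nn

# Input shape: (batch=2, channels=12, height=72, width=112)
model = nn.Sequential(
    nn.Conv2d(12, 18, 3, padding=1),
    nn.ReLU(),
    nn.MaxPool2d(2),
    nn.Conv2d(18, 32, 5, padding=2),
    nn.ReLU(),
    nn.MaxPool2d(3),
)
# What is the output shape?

Input shape: (2, 12, 72, 112)
  -> after first Conv2d: (2, 18, 72, 112)
  -> after first MaxPool2d: (2, 18, 36, 56)
  -> after second Conv2d: (2, 32, 36, 56)
Output shape: (2, 32, 12, 18)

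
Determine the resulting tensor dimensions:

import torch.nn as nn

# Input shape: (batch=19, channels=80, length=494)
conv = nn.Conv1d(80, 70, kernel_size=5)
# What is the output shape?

Input shape: (19, 80, 494)
Output shape: (19, 70, 490)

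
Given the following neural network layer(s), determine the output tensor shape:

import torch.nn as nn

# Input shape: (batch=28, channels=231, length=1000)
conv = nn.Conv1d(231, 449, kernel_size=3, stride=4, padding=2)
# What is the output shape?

Input shape: (28, 231, 1000)
Output shape: (28, 449, 251)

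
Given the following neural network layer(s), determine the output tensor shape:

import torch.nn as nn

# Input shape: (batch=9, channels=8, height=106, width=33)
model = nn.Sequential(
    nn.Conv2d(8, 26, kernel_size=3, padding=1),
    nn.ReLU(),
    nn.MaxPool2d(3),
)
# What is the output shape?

Input shape: (9, 8, 106, 33)
  -> after Conv2d: (9, 26, 106, 33)
  -> after ReLU: (9, 26, 106, 33)
Output shape: (9, 26, 35, 11)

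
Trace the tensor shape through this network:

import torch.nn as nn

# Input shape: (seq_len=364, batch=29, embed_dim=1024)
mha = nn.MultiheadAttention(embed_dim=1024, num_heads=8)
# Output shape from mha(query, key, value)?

Input shape: (364, 29, 1024)
Output shape: (364, 29, 1024)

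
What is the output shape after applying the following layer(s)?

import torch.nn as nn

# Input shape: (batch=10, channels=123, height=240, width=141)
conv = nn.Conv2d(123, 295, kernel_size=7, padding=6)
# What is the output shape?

Input shape: (10, 123, 240, 141)
Output shape: (10, 295, 246, 147)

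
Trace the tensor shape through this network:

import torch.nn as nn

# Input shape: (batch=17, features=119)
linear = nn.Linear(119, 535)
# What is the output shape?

Input shape: (17, 119)
Output shape: (17, 535)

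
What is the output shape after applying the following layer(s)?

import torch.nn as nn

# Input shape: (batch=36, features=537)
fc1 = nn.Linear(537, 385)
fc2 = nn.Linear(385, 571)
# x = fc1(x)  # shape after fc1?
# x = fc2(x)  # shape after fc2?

Input shape: (36, 537)
  -> after fc1: (36, 385)
Output shape: (36, 571)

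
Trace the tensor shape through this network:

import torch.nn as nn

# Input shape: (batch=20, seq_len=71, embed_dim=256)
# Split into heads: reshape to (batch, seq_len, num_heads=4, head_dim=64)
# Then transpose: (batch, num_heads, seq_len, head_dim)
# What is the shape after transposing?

Input shape: (20, 71, 256)
  -> after reshape: (20, 71, 4, 64)
Output shape: (20, 4, 71, 64)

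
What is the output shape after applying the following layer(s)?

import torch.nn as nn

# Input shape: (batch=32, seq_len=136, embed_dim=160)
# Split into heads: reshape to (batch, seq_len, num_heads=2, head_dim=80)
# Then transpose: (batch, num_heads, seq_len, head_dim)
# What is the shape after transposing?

Input shape: (32, 136, 160)
  -> after reshape: (32, 136, 2, 80)
Output shape: (32, 2, 136, 80)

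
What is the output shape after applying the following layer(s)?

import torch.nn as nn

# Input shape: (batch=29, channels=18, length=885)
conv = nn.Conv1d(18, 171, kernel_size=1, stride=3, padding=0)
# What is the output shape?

Input shape: (29, 18, 885)
Output shape: (29, 171, 295)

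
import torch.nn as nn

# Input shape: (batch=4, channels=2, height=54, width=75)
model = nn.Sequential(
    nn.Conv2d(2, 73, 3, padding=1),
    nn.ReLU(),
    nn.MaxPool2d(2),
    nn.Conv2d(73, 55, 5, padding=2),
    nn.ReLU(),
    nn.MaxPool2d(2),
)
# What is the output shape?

Input shape: (4, 2, 54, 75)
  -> after first Conv2d: (4, 73, 54, 75)
  -> after first MaxPool2d: (4, 73, 27, 37)
  -> after second Conv2d: (4, 55, 27, 37)
Output shape: (4, 55, 13, 18)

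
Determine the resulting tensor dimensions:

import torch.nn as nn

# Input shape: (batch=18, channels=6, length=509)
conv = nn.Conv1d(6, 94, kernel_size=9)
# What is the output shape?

Input shape: (18, 6, 509)
Output shape: (18, 94, 501)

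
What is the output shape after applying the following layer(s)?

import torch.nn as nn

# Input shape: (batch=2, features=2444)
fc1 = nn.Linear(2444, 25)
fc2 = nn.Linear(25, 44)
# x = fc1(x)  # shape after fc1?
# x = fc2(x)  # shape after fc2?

Input shape: (2, 2444)
  -> after fc1: (2, 25)
Output shape: (2, 44)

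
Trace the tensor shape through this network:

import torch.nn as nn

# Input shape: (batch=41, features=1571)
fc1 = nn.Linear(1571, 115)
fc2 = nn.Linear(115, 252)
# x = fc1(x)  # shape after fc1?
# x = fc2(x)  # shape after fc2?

Input shape: (41, 1571)
  -> after fc1: (41, 115)
Output shape: (41, 252)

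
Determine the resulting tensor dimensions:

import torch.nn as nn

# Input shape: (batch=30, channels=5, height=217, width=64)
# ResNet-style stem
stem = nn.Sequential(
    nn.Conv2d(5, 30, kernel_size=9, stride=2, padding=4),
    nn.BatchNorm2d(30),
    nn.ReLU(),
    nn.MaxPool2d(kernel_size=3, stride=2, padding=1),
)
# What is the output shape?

Input shape: (30, 5, 217, 64)
  -> after Conv2d 9x9 stride=2: (30, 30, 109, 32)
Output shape: (30, 30, 55, 16)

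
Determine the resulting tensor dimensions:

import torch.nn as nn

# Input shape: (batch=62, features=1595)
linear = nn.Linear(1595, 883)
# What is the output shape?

Input shape: (62, 1595)
Output shape: (62, 883)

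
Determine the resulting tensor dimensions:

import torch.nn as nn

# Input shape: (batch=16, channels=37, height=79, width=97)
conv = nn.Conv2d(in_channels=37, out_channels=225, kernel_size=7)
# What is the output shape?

Input shape: (16, 37, 79, 97)
Output shape: (16, 225, 73, 91)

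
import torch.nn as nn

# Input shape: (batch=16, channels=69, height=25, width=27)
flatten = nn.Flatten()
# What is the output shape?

Input shape: (16, 69, 25, 27)
Output shape: (16, 46575)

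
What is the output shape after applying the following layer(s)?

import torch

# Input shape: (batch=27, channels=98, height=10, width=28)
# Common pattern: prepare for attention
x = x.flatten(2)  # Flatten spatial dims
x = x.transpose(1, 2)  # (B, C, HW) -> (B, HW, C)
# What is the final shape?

Input shape: (27, 98, 10, 28)
  -> after flatten(2): (27, 98, 280)
Output shape: (27, 280, 98)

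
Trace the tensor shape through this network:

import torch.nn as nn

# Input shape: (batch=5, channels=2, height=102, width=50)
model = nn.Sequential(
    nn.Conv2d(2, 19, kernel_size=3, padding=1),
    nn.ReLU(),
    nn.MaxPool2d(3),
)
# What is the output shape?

Input shape: (5, 2, 102, 50)
  -> after Conv2d: (5, 19, 102, 50)
  -> after ReLU: (5, 19, 102, 50)
Output shape: (5, 19, 34, 16)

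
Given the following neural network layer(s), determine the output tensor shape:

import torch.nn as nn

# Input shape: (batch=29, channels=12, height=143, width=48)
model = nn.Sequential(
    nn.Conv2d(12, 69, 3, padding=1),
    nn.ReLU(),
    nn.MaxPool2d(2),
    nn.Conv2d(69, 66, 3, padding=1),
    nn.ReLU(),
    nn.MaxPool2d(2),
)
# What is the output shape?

Input shape: (29, 12, 143, 48)
  -> after first Conv2d: (29, 69, 143, 48)
  -> after first MaxPool2d: (29, 69, 71, 24)
  -> after second Conv2d: (29, 66, 71, 24)
Output shape: (29, 66, 35, 12)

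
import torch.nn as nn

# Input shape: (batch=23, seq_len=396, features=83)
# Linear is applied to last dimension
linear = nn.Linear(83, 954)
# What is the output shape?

Input shape: (23, 396, 83)
Output shape: (23, 396, 954)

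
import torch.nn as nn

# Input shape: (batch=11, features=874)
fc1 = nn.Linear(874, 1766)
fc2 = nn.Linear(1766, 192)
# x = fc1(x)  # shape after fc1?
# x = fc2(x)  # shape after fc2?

Input shape: (11, 874)
  -> after fc1: (11, 1766)
Output shape: (11, 192)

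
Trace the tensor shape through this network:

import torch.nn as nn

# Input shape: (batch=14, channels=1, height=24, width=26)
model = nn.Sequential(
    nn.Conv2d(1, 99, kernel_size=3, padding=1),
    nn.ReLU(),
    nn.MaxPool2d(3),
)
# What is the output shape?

Input shape: (14, 1, 24, 26)
  -> after Conv2d: (14, 99, 24, 26)
  -> after ReLU: (14, 99, 24, 26)
Output shape: (14, 99, 8, 8)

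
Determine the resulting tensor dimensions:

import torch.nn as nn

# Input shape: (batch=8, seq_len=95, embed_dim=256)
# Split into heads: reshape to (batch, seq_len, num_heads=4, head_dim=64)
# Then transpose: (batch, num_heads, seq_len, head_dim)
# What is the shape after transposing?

Input shape: (8, 95, 256)
  -> after reshape: (8, 95, 4, 64)
Output shape: (8, 4, 95, 64)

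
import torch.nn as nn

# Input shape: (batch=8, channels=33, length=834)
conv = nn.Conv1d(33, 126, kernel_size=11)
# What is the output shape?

Input shape: (8, 33, 834)
Output shape: (8, 126, 824)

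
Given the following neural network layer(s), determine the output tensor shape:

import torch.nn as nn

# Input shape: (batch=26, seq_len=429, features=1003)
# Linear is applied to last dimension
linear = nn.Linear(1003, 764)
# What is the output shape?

Input shape: (26, 429, 1003)
Output shape: (26, 429, 764)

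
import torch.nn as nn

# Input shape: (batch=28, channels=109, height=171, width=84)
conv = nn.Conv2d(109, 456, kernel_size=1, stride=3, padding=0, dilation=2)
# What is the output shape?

Input shape: (28, 109, 171, 84)
Output shape: (28, 456, 57, 28)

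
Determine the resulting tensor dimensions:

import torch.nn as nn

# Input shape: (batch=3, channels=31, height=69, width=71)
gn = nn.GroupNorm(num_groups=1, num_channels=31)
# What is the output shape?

Input shape: (3, 31, 69, 71)
Output shape: (3, 31, 69, 71)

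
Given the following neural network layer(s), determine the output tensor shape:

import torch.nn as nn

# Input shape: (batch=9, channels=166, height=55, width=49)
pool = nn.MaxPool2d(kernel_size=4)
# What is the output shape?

Input shape: (9, 166, 55, 49)
Output shape: (9, 166, 13, 12)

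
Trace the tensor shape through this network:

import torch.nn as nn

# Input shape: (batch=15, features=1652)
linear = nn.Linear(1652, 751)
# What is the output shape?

Input shape: (15, 1652)
Output shape: (15, 751)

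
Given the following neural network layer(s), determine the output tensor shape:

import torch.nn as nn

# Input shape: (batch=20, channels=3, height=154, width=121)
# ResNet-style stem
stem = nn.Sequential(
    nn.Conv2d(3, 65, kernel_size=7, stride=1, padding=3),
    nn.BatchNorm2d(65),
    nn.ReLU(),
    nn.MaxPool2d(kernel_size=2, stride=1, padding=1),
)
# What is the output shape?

Input shape: (20, 3, 154, 121)
  -> after Conv2d 7x7 stride=1: (20, 65, 154, 121)
Output shape: (20, 65, 155, 122)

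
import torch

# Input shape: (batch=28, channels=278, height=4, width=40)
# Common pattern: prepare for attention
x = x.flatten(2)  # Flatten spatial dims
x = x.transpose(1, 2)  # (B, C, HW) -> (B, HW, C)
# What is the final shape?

Input shape: (28, 278, 4, 40)
  -> after flatten(2): (28, 278, 160)
Output shape: (28, 160, 278)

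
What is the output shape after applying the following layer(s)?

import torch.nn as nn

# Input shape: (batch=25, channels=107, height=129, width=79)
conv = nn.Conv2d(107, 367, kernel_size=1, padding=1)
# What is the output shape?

Input shape: (25, 107, 129, 79)
Output shape: (25, 367, 131, 81)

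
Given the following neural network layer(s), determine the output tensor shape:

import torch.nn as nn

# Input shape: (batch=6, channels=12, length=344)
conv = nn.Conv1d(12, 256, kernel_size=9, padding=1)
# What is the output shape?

Input shape: (6, 12, 344)
Output shape: (6, 256, 338)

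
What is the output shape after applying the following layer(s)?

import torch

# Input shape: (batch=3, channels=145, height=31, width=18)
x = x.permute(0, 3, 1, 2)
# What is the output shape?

Input shape: (3, 145, 31, 18)
Output shape: (3, 18, 145, 31)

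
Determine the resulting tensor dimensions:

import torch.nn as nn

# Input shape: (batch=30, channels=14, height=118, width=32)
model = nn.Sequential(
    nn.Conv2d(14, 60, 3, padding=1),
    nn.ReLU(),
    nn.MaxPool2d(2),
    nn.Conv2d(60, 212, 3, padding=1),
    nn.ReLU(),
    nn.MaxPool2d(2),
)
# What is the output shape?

Input shape: (30, 14, 118, 32)
  -> after first Conv2d: (30, 60, 118, 32)
  -> after first MaxPool2d: (30, 60, 59, 16)
  -> after second Conv2d: (30, 212, 59, 16)
Output shape: (30, 212, 29, 8)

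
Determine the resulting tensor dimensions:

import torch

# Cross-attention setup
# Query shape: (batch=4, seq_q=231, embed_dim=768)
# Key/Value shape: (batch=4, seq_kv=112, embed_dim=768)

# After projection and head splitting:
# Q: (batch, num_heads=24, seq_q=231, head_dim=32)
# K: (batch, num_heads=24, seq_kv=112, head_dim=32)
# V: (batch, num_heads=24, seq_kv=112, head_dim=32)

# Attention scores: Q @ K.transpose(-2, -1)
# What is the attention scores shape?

Input shape: (4, 231, 768)
Output shape: (4, 24, 231, 112)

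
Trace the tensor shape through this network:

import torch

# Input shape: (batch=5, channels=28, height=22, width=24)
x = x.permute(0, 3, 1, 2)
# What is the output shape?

Input shape: (5, 28, 22, 24)
Output shape: (5, 24, 28, 22)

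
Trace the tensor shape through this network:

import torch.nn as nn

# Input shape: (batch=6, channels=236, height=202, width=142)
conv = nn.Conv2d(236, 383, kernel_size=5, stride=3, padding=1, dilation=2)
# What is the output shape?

Input shape: (6, 236, 202, 142)
Output shape: (6, 383, 66, 46)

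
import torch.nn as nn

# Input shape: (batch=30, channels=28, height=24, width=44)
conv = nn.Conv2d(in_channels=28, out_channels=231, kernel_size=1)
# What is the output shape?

Input shape: (30, 28, 24, 44)
Output shape: (30, 231, 24, 44)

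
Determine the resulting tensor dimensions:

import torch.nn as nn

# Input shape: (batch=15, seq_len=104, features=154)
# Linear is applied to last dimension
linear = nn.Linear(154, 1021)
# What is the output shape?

Input shape: (15, 104, 154)
Output shape: (15, 104, 1021)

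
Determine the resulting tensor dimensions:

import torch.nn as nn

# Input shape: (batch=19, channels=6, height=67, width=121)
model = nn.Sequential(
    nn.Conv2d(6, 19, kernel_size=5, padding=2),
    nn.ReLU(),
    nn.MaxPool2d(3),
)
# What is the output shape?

Input shape: (19, 6, 67, 121)
  -> after Conv2d: (19, 19, 67, 121)
  -> after ReLU: (19, 19, 67, 121)
Output shape: (19, 19, 22, 40)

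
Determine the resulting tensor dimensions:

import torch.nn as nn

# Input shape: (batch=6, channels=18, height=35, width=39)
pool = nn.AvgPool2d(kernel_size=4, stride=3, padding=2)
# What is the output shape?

Input shape: (6, 18, 35, 39)
Output shape: (6, 18, 12, 14)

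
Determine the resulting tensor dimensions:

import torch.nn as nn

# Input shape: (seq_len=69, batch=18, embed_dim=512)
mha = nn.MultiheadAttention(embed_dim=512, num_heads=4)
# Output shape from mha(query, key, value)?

Input shape: (69, 18, 512)
Output shape: (69, 18, 512)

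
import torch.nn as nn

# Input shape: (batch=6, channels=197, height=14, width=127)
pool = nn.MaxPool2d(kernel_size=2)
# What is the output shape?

Input shape: (6, 197, 14, 127)
Output shape: (6, 197, 7, 63)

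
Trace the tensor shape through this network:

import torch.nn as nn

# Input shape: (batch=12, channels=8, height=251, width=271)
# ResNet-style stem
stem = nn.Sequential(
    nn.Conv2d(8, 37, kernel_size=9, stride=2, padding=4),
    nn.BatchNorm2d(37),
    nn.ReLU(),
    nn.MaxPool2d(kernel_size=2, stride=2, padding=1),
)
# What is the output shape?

Input shape: (12, 8, 251, 271)
  -> after Conv2d 9x9 stride=2: (12, 37, 126, 136)
Output shape: (12, 37, 64, 69)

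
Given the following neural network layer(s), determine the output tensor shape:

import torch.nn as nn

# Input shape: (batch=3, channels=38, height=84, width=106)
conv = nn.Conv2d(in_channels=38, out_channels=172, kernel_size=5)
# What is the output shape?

Input shape: (3, 38, 84, 106)
Output shape: (3, 172, 80, 102)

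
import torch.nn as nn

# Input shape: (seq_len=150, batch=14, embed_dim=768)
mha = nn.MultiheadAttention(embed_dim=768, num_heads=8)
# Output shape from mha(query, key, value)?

Input shape: (150, 14, 768)
Output shape: (150, 14, 768)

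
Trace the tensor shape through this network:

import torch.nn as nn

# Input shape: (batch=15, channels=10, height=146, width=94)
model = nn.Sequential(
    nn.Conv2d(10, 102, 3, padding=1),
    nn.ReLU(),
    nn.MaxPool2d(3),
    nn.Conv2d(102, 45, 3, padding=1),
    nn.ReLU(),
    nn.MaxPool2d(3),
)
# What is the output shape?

Input shape: (15, 10, 146, 94)
  -> after first Conv2d: (15, 102, 146, 94)
  -> after first MaxPool2d: (15, 102, 48, 31)
  -> after second Conv2d: (15, 45, 48, 31)
Output shape: (15, 45, 16, 10)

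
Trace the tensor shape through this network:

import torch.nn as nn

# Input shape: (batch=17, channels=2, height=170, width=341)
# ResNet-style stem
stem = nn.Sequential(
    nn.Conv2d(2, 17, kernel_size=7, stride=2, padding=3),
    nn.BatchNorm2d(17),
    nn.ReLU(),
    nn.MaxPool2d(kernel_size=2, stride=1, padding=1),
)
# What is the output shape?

Input shape: (17, 2, 170, 341)
  -> after Conv2d 7x7 stride=2: (17, 17, 85, 171)
Output shape: (17, 17, 86, 172)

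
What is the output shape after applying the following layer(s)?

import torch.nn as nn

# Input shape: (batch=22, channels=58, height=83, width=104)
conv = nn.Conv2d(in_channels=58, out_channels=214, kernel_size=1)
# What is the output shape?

Input shape: (22, 58, 83, 104)
Output shape: (22, 214, 83, 104)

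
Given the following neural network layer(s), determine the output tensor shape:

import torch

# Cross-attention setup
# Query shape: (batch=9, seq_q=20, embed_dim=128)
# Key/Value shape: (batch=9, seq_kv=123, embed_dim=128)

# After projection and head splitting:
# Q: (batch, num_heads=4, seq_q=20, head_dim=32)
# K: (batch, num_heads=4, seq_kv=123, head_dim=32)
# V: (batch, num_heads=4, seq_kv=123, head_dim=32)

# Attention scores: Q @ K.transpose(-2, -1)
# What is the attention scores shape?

Input shape: (9, 20, 128)
Output shape: (9, 4, 20, 123)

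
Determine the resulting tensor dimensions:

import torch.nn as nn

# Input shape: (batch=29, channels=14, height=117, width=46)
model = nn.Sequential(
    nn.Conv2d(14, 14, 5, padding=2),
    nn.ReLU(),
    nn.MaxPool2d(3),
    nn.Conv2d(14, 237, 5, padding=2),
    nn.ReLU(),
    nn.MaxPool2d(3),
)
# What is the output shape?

Input shape: (29, 14, 117, 46)
  -> after first Conv2d: (29, 14, 117, 46)
  -> after first MaxPool2d: (29, 14, 39, 15)
  -> after second Conv2d: (29, 237, 39, 15)
Output shape: (29, 237, 13, 5)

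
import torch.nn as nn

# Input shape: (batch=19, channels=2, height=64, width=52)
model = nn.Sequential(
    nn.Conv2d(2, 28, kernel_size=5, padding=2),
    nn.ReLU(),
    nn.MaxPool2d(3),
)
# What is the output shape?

Input shape: (19, 2, 64, 52)
  -> after Conv2d: (19, 28, 64, 52)
  -> after ReLU: (19, 28, 64, 52)
Output shape: (19, 28, 21, 17)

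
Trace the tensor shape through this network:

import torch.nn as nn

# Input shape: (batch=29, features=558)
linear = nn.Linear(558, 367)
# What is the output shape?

Input shape: (29, 558)
Output shape: (29, 367)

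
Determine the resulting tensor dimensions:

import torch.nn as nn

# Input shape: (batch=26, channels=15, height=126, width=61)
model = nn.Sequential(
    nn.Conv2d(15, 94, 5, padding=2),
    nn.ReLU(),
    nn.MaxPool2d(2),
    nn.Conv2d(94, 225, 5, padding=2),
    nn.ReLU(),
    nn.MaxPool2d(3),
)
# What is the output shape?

Input shape: (26, 15, 126, 61)
  -> after first Conv2d: (26, 94, 126, 61)
  -> after first MaxPool2d: (26, 94, 63, 30)
  -> after second Conv2d: (26, 225, 63, 30)
Output shape: (26, 225, 21, 10)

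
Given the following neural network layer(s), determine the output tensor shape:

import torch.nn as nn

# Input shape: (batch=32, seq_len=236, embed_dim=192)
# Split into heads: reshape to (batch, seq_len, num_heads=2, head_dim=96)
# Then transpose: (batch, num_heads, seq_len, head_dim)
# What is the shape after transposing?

Input shape: (32, 236, 192)
  -> after reshape: (32, 236, 2, 96)
Output shape: (32, 2, 236, 96)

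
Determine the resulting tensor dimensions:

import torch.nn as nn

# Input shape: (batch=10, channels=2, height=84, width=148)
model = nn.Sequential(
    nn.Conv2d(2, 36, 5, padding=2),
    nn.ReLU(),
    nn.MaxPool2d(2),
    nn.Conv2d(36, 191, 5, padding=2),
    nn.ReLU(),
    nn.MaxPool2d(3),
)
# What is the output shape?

Input shape: (10, 2, 84, 148)
  -> after first Conv2d: (10, 36, 84, 148)
  -> after first MaxPool2d: (10, 36, 42, 74)
  -> after second Conv2d: (10, 191, 42, 74)
Output shape: (10, 191, 14, 24)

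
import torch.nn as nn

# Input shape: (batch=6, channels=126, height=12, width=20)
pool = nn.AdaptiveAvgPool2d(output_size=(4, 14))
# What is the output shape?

Input shape: (6, 126, 12, 20)
Output shape: (6, 126, 4, 14)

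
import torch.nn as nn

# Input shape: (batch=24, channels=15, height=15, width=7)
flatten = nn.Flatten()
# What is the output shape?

Input shape: (24, 15, 15, 7)
Output shape: (24, 1575)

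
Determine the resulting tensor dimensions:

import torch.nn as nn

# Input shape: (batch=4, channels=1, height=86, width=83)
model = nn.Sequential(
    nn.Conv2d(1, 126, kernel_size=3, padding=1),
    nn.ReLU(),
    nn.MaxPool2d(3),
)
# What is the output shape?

Input shape: (4, 1, 86, 83)
  -> after Conv2d: (4, 126, 86, 83)
  -> after ReLU: (4, 126, 86, 83)
Output shape: (4, 126, 28, 27)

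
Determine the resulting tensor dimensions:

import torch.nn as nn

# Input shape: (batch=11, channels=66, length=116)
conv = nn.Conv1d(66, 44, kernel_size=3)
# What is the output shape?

Input shape: (11, 66, 116)
Output shape: (11, 44, 114)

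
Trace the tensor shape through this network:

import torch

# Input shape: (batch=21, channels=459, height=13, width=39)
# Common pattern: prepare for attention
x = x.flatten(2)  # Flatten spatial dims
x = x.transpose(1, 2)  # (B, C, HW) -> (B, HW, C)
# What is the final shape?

Input shape: (21, 459, 13, 39)
  -> after flatten(2): (21, 459, 507)
Output shape: (21, 507, 459)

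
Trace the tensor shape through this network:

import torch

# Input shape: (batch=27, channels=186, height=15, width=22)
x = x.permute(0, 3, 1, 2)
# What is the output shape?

Input shape: (27, 186, 15, 22)
Output shape: (27, 22, 186, 15)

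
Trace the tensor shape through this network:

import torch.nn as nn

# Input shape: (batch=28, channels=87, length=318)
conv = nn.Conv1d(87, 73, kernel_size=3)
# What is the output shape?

Input shape: (28, 87, 318)
Output shape: (28, 73, 316)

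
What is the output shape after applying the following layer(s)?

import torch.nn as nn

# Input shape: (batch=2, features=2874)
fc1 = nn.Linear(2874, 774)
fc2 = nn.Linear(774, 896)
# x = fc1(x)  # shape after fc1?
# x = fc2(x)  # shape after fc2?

Input shape: (2, 2874)
  -> after fc1: (2, 774)
Output shape: (2, 896)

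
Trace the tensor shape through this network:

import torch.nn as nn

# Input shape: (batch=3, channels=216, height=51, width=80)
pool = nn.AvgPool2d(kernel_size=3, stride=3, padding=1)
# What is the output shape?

Input shape: (3, 216, 51, 80)
Output shape: (3, 216, 17, 27)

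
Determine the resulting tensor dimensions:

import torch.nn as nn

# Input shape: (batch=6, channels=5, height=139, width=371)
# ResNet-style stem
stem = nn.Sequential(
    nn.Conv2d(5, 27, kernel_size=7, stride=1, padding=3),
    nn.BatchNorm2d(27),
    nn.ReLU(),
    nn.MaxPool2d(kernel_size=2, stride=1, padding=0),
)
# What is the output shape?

Input shape: (6, 5, 139, 371)
  -> after Conv2d 7x7 stride=1: (6, 27, 139, 371)
Output shape: (6, 27, 138, 370)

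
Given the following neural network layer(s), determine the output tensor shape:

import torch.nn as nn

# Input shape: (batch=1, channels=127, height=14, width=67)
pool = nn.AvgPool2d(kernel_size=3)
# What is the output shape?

Input shape: (1, 127, 14, 67)
Output shape: (1, 127, 4, 22)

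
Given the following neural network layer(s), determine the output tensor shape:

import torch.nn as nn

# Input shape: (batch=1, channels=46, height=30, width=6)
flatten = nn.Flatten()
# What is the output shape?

Input shape: (1, 46, 30, 6)
Output shape: (1, 8280)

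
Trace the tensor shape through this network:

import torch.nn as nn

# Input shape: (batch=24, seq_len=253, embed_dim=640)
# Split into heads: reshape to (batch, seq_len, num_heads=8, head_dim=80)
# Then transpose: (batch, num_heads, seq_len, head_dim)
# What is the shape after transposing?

Input shape: (24, 253, 640)
  -> after reshape: (24, 253, 8, 80)
Output shape: (24, 8, 253, 80)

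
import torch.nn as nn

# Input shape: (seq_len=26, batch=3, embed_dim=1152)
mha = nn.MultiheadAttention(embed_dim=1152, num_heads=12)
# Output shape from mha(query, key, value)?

Input shape: (26, 3, 1152)
Output shape: (26, 3, 1152)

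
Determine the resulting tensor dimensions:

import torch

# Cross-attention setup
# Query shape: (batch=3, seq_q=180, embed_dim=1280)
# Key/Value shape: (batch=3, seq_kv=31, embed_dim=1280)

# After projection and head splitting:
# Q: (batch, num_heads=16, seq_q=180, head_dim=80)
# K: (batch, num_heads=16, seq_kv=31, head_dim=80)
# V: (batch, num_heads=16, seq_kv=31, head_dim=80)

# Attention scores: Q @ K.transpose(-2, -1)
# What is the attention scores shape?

Input shape: (3, 180, 1280)
Output shape: (3, 16, 180, 31)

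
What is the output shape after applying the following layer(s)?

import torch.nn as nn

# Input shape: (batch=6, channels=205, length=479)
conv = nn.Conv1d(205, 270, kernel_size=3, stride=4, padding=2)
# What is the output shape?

Input shape: (6, 205, 479)
Output shape: (6, 270, 121)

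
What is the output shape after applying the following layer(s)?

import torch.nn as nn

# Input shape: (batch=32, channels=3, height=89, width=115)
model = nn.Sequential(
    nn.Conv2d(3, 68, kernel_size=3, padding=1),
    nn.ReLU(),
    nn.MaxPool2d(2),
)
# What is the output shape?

Input shape: (32, 3, 89, 115)
  -> after Conv2d: (32, 68, 89, 115)
  -> after ReLU: (32, 68, 89, 115)
Output shape: (32, 68, 44, 57)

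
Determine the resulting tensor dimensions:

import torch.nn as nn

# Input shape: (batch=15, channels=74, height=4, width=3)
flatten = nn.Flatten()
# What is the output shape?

Input shape: (15, 74, 4, 3)
Output shape: (15, 888)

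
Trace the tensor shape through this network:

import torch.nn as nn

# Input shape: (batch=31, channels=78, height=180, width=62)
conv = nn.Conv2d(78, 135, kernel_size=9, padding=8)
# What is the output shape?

Input shape: (31, 78, 180, 62)
Output shape: (31, 135, 188, 70)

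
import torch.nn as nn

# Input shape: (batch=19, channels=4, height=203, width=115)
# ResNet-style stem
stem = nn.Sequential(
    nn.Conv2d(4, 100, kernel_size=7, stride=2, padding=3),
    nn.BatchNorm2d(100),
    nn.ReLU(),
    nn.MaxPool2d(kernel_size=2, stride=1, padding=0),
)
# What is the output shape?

Input shape: (19, 4, 203, 115)
  -> after Conv2d 7x7 stride=2: (19, 100, 102, 58)
Output shape: (19, 100, 101, 57)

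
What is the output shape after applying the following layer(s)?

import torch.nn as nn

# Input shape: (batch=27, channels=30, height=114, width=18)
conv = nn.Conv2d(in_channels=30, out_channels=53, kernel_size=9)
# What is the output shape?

Input shape: (27, 30, 114, 18)
Output shape: (27, 53, 106, 10)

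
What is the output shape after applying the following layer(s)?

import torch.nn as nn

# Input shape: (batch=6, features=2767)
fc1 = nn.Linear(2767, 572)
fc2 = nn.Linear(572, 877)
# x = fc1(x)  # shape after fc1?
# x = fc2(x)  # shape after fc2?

Input shape: (6, 2767)
  -> after fc1: (6, 572)
Output shape: (6, 877)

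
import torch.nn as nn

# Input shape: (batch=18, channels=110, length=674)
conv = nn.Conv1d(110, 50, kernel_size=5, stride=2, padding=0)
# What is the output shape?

Input shape: (18, 110, 674)
Output shape: (18, 50, 335)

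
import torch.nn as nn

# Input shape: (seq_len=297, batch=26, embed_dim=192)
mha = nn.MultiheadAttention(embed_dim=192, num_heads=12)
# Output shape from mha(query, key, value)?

Input shape: (297, 26, 192)
Output shape: (297, 26, 192)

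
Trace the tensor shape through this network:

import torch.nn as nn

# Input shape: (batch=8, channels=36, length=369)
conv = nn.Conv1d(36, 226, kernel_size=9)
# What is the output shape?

Input shape: (8, 36, 369)
Output shape: (8, 226, 361)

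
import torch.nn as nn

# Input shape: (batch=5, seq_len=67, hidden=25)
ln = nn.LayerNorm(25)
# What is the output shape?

Input shape: (5, 67, 25)
Output shape: (5, 67, 25)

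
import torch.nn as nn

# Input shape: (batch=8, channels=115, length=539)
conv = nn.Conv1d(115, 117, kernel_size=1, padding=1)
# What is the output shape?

Input shape: (8, 115, 539)
Output shape: (8, 117, 541)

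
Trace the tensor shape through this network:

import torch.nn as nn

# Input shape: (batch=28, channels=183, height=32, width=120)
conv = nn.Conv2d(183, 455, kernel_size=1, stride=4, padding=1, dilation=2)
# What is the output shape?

Input shape: (28, 183, 32, 120)
Output shape: (28, 455, 9, 31)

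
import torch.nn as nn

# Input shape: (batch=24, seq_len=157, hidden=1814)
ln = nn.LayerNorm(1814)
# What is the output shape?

Input shape: (24, 157, 1814)
Output shape: (24, 157, 1814)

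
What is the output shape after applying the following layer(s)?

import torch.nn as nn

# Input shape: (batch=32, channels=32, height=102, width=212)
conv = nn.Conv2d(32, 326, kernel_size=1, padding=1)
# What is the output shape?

Input shape: (32, 32, 102, 212)
Output shape: (32, 326, 104, 214)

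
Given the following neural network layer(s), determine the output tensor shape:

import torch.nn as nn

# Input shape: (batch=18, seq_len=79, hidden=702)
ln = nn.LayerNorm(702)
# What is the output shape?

Input shape: (18, 79, 702)
Output shape: (18, 79, 702)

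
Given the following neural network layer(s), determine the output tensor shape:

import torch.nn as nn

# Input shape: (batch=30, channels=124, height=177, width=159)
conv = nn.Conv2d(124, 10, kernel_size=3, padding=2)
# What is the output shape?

Input shape: (30, 124, 177, 159)
Output shape: (30, 10, 179, 161)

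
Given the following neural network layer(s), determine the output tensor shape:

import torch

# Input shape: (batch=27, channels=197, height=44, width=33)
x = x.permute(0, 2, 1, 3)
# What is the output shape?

Input shape: (27, 197, 44, 33)
Output shape: (27, 44, 197, 33)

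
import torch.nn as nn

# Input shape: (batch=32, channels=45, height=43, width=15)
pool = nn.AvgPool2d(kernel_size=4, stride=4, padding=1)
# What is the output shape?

Input shape: (32, 45, 43, 15)
Output shape: (32, 45, 11, 4)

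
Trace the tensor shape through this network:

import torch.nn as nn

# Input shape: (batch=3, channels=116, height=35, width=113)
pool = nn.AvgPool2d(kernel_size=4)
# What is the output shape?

Input shape: (3, 116, 35, 113)
Output shape: (3, 116, 8, 28)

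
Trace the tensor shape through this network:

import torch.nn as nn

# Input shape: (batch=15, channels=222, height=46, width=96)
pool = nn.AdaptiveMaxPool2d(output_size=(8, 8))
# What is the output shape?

Input shape: (15, 222, 46, 96)
Output shape: (15, 222, 8, 8)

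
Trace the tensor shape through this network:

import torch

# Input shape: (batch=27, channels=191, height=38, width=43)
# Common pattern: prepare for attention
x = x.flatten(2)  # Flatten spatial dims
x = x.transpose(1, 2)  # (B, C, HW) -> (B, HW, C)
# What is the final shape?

Input shape: (27, 191, 38, 43)
  -> after flatten(2): (27, 191, 1634)
Output shape: (27, 1634, 191)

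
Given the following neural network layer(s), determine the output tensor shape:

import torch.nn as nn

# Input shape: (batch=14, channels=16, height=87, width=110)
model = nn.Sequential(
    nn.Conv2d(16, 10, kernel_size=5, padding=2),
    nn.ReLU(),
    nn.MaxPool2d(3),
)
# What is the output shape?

Input shape: (14, 16, 87, 110)
  -> after Conv2d: (14, 10, 87, 110)
  -> after ReLU: (14, 10, 87, 110)
Output shape: (14, 10, 29, 36)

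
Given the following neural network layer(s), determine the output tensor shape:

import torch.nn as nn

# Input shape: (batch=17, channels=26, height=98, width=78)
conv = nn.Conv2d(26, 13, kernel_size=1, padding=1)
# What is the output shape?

Input shape: (17, 26, 98, 78)
Output shape: (17, 13, 100, 80)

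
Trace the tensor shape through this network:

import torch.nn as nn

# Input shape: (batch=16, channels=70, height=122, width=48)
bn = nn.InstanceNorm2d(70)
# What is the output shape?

Input shape: (16, 70, 122, 48)
Output shape: (16, 70, 122, 48)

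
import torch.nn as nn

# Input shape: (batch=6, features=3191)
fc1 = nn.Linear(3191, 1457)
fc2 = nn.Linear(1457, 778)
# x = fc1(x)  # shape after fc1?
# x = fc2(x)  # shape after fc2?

Input shape: (6, 3191)
  -> after fc1: (6, 1457)
Output shape: (6, 778)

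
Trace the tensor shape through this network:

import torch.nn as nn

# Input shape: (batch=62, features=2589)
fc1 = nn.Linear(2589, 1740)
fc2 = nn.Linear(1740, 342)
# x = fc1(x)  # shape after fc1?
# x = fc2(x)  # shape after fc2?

Input shape: (62, 2589)
  -> after fc1: (62, 1740)
Output shape: (62, 342)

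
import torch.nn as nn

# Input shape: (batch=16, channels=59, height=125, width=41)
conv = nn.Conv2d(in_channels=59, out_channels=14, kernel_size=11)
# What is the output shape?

Input shape: (16, 59, 125, 41)
Output shape: (16, 14, 115, 31)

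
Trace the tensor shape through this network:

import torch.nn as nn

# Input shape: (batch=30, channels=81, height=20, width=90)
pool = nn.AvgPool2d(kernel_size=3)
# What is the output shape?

Input shape: (30, 81, 20, 90)
Output shape: (30, 81, 6, 30)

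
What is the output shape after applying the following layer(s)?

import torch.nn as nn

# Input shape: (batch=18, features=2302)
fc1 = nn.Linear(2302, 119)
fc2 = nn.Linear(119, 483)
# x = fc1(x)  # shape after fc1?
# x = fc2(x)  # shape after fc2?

Input shape: (18, 2302)
  -> after fc1: (18, 119)
Output shape: (18, 483)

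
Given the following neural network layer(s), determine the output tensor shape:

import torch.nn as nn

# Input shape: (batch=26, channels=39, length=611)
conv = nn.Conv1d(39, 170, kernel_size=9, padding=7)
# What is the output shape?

Input shape: (26, 39, 611)
Output shape: (26, 170, 617)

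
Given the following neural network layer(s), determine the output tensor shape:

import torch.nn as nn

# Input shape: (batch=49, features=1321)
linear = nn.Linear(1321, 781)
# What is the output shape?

Input shape: (49, 1321)
Output shape: (49, 781)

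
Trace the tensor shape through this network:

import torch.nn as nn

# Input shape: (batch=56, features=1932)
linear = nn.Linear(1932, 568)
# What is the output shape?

Input shape: (56, 1932)
Output shape: (56, 568)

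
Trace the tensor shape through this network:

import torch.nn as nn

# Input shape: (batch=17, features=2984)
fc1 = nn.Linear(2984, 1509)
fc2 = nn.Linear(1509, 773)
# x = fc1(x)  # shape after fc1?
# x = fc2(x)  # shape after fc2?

Input shape: (17, 2984)
  -> after fc1: (17, 1509)
Output shape: (17, 773)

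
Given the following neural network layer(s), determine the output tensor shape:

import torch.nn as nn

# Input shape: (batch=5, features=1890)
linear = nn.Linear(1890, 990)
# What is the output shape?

Input shape: (5, 1890)
Output shape: (5, 990)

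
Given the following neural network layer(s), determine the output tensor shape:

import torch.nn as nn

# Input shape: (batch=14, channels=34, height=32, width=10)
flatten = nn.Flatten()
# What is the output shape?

Input shape: (14, 34, 32, 10)
Output shape: (14, 10880)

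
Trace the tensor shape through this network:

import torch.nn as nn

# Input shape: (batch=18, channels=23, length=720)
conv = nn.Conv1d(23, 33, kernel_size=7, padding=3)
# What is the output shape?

Input shape: (18, 23, 720)
Output shape: (18, 33, 720)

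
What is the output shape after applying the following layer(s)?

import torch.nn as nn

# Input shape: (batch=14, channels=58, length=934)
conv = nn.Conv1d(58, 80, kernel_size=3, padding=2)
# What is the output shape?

Input shape: (14, 58, 934)
Output shape: (14, 80, 936)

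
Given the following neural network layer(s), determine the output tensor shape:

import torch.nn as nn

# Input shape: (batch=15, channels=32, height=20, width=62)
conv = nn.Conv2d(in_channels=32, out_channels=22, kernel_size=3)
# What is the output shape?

Input shape: (15, 32, 20, 62)
Output shape: (15, 22, 18, 60)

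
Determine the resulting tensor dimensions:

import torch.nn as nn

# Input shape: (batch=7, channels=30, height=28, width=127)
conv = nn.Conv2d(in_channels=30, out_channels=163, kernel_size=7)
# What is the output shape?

Input shape: (7, 30, 28, 127)
Output shape: (7, 163, 22, 121)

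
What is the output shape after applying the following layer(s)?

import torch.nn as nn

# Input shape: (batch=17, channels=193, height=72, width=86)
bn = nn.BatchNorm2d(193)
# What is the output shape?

Input shape: (17, 193, 72, 86)
Output shape: (17, 193, 72, 86)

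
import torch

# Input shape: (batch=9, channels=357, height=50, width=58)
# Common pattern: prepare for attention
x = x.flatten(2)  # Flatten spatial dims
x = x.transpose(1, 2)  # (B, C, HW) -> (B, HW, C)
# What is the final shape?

Input shape: (9, 357, 50, 58)
  -> after flatten(2): (9, 357, 2900)
Output shape: (9, 2900, 357)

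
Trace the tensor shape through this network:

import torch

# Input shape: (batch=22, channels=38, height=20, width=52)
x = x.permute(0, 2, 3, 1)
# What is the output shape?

Input shape: (22, 38, 20, 52)
Output shape: (22, 20, 52, 38)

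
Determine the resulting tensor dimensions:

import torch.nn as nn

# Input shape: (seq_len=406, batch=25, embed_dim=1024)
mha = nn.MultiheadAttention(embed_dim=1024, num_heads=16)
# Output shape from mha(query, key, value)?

Input shape: (406, 25, 1024)
Output shape: (406, 25, 1024)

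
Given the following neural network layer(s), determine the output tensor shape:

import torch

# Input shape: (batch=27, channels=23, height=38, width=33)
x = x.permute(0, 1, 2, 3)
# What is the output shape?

Input shape: (27, 23, 38, 33)
Output shape: (27, 23, 38, 33)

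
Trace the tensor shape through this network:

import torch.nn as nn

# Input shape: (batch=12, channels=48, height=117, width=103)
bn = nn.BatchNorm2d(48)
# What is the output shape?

Input shape: (12, 48, 117, 103)
Output shape: (12, 48, 117, 103)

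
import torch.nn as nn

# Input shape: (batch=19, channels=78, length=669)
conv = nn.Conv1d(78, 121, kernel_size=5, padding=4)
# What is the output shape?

Input shape: (19, 78, 669)
Output shape: (19, 121, 673)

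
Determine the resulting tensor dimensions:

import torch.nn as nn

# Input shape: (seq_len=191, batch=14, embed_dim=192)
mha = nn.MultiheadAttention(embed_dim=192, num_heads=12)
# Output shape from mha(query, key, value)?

Input shape: (191, 14, 192)
Output shape: (191, 14, 192)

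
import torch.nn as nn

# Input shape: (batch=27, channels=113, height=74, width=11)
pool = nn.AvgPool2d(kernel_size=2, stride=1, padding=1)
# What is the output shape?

Input shape: (27, 113, 74, 11)
Output shape: (27, 113, 75, 12)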